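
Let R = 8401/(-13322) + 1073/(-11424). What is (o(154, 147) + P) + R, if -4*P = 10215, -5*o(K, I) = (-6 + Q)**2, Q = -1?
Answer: -975645738961/380476320 ≈ -2564.3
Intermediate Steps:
o(K, I) = -49/5 (o(K, I) = -(-6 - 1)**2/5 = -1/5*(-7)**2 = -1/5*49 = -49/5)
P = -10215/4 (P = -1/4*10215 = -10215/4 ≈ -2553.8)
R = -55133765/76095264 (R = 8401*(-1/13322) + 1073*(-1/11424) = -8401/13322 - 1073/11424 = -55133765/76095264 ≈ -0.72454)
(o(154, 147) + P) + R = (-49/5 - 10215/4) - 55133765/76095264 = -51271/20 - 55133765/76095264 = -975645738961/380476320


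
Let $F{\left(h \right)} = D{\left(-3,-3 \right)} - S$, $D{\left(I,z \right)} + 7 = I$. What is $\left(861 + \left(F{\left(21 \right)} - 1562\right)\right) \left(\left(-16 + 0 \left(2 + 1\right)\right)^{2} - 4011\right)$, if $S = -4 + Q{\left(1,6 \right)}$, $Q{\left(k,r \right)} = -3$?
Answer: $2643520$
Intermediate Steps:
$D{\left(I,z \right)} = -7 + I$
$S = -7$ ($S = -4 - 3 = -7$)
$F{\left(h \right)} = -3$ ($F{\left(h \right)} = \left(-7 - 3\right) - -7 = -10 + 7 = -3$)
$\left(861 + \left(F{\left(21 \right)} - 1562\right)\right) \left(\left(-16 + 0 \left(2 + 1\right)\right)^{2} - 4011\right) = \left(861 - 1565\right) \left(\left(-16 + 0 \left(2 + 1\right)\right)^{2} - 4011\right) = \left(861 - 1565\right) \left(\left(-16 + 0 \cdot 3\right)^{2} - 4011\right) = \left(861 - 1565\right) \left(\left(-16 + 0\right)^{2} - 4011\right) = - 704 \left(\left(-16\right)^{2} - 4011\right) = - 704 \left(256 - 4011\right) = \left(-704\right) \left(-3755\right) = 2643520$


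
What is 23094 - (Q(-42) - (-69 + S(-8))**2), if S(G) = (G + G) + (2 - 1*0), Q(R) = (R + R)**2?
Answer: 22927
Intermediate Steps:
Q(R) = 4*R**2 (Q(R) = (2*R)**2 = 4*R**2)
S(G) = 2 + 2*G (S(G) = 2*G + (2 + 0) = 2*G + 2 = 2 + 2*G)
23094 - (Q(-42) - (-69 + S(-8))**2) = 23094 - (4*(-42)**2 - (-69 + (2 + 2*(-8)))**2) = 23094 - (4*1764 - (-69 + (2 - 16))**2) = 23094 - (7056 - (-69 - 14)**2) = 23094 - (7056 - 1*(-83)**2) = 23094 - (7056 - 1*6889) = 23094 - (7056 - 6889) = 23094 - 1*167 = 23094 - 167 = 22927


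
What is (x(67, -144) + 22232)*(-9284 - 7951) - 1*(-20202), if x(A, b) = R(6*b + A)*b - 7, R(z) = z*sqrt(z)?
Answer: -383027673 - 1978026480*I*sqrt(797) ≈ -3.8303e+8 - 5.5842e+10*I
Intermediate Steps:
R(z) = z**(3/2)
x(A, b) = -7 + b*(A + 6*b)**(3/2) (x(A, b) = (6*b + A)**(3/2)*b - 7 = (A + 6*b)**(3/2)*b - 7 = b*(A + 6*b)**(3/2) - 7 = -7 + b*(A + 6*b)**(3/2))
(x(67, -144) + 22232)*(-9284 - 7951) - 1*(-20202) = ((-7 - 144*(67 + 6*(-144))**(3/2)) + 22232)*(-9284 - 7951) - 1*(-20202) = ((-7 - 144*(67 - 864)**(3/2)) + 22232)*(-17235) + 20202 = ((-7 - (-114768)*I*sqrt(797)) + 22232)*(-17235) + 20202 = ((-7 + 114768*I*sqrt(797)) + 22232)*(-17235) + 20202 = (22225 + 114768*I*sqrt(797))*(-17235) + 20202 = (-383047875 - 1978026480*I*sqrt(797)) + 20202 = -383027673 - 1978026480*I*sqrt(797)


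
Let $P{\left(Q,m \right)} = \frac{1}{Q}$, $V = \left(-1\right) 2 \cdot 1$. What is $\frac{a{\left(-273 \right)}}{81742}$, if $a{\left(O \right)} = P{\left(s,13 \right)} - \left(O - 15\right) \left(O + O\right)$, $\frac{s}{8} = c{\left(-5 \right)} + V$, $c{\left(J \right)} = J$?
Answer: $- \frac{8805889}{4577552} \approx -1.9237$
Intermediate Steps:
$V = -2$ ($V = \left(-2\right) 1 = -2$)
$s = -56$ ($s = 8 \left(-5 - 2\right) = 8 \left(-7\right) = -56$)
$a{\left(O \right)} = - \frac{1}{56} - 2 O \left(-15 + O\right)$ ($a{\left(O \right)} = \frac{1}{-56} - \left(O - 15\right) \left(O + O\right) = - \frac{1}{56} - \left(-15 + O\right) 2 O = - \frac{1}{56} - 2 O \left(-15 + O\right)$)
$\frac{a{\left(-273 \right)}}{81742} = \frac{- \frac{1}{56} - 2 \left(-273\right)^{2} + 30 \left(-273\right)}{81742} = \left(- \frac{1}{56} - 149058 - 8190\right) \frac{1}{81742} = \left(- \frac{8805889}{56}\right) \frac{1}{81742} = - \frac{8805889}{4577552}$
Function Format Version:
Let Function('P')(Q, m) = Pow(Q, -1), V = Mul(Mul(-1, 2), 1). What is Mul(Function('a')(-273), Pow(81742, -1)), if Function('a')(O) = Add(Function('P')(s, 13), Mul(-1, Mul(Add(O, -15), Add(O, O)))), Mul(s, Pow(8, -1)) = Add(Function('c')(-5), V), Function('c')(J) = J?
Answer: Rational(-8805889, 4577552) ≈ -1.9237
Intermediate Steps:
V = -2 (V = Mul(-2, 1) = -2)
s = -56 (s = Mul(8, Add(-5, -2)) = Mul(8, -7) = -56)
Function('a')(O) = Add(Rational(-1, 56), Mul(-2, O, Add(-15, O))) (Function('a')(O) = Add(Pow(-56, -1), Mul(-1, Mul(Add(O, -15), Add(O, O)))) = Add(Rational(-1, 56), Mul(-1, Mul(Add(-15, O), Mul(2, O)))) = Add(Rational(-1, 56), Mul(-1, Mul(2, O, Add(-15, O)))) = Add(Rational(-1, 56), Mul(-2, O, Add(-15, O))))
Mul(Function('a')(-273), Pow(81742, -1)) = Mul(Add(Rational(-1, 56), Mul(-2, Pow(-273, 2)), Mul(30, -273)), Pow(81742, -1)) = Mul(Add(Rational(-1, 56), Mul(-2, 74529), -8190), Rational(1, 81742)) = Mul(Add(Rational(-1, 56), -149058, -8190), Rational(1, 81742)) = Mul(Rational(-8805889, 56), Rational(1, 81742)) = Rational(-8805889, 4577552)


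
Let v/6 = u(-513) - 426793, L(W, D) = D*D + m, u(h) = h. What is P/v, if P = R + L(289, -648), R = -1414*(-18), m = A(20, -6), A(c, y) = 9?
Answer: -148455/854612 ≈ -0.17371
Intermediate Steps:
m = 9
R = 25452
L(W, D) = 9 + D² (L(W, D) = D*D + 9 = D² + 9 = 9 + D²)
v = -2563836 (v = 6*(-513 - 426793) = 6*(-427306) = -2563836)
P = 445365 (P = 25452 + (9 + (-648)²) = 25452 + (9 + 419904) = 25452 + 419913 = 445365)
P/v = 445365/(-2563836) = 445365*(-1/2563836) = -148455/854612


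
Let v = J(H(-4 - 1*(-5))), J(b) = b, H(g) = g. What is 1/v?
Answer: 1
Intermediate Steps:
v = 1 (v = -4 - 1*(-5) = -4 + 5 = 1)
1/v = 1/1 = 1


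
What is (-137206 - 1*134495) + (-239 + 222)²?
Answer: -271412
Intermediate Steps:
(-137206 - 1*134495) + (-239 + 222)² = (-137206 - 134495) + (-17)² = -271701 + 289 = -271412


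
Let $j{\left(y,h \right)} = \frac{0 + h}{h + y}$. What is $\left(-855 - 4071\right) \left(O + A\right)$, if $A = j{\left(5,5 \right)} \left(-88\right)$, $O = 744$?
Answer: $-3448200$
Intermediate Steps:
$j{\left(y,h \right)} = \frac{h}{h + y}$
$A = -44$ ($A = \frac{5}{5 + 5} \left(-88\right) = \frac{5}{10} \left(-88\right) = 5 \cdot \frac{1}{10} \left(-88\right) = \frac{1}{2} \left(-88\right) = -44$)
$\left(-855 - 4071\right) \left(O + A\right) = \left(-855 - 4071\right) \left(744 - 44\right) = \left(-4926\right) 700 = -3448200$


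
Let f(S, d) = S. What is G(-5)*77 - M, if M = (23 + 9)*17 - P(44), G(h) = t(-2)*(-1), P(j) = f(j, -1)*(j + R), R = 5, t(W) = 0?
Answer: 1612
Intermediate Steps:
P(j) = j*(5 + j) (P(j) = j*(j + 5) = j*(5 + j))
G(h) = 0 (G(h) = 0*(-1) = 0)
M = -1612 (M = (23 + 9)*17 - 44*(5 + 44) = 32*17 - 44*49 = 544 - 1*2156 = 544 - 2156 = -1612)
G(-5)*77 - M = 0*77 - 1*(-1612) = 0 + 1612 = 1612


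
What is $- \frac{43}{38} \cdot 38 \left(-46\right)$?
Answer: $1978$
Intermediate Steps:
$- \frac{43}{38} \cdot 38 \left(-46\right) = \left(-43\right) \frac{1}{38} \cdot 38 \left(-46\right) = \left(- \frac{43}{38}\right) 38 \left(-46\right) = \left(-43\right) \left(-46\right) = 1978$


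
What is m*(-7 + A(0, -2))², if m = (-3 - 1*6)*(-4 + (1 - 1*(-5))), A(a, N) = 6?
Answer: -18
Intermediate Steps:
m = -18 (m = (-3 - 6)*(-4 + (1 + 5)) = -9*(-4 + 6) = -9*2 = -18)
m*(-7 + A(0, -2))² = -18*(-7 + 6)² = -18*(-1)² = -18*1 = -18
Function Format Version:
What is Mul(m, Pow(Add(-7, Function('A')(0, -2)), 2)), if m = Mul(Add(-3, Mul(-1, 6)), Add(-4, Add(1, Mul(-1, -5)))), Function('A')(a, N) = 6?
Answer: -18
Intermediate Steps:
m = -18 (m = Mul(Add(-3, -6), Add(-4, Add(1, 5))) = Mul(-9, Add(-4, 6)) = Mul(-9, 2) = -18)
Mul(m, Pow(Add(-7, Function('A')(0, -2)), 2)) = Mul(-18, Pow(Add(-7, 6), 2)) = Mul(-18, Pow(-1, 2)) = Mul(-18, 1) = -18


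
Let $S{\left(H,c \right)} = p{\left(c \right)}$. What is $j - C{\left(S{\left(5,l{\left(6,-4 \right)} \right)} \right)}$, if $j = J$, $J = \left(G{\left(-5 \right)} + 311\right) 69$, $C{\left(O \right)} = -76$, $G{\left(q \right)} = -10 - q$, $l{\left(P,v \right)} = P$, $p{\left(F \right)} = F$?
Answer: $21190$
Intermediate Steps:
$S{\left(H,c \right)} = c$
$J = 21114$ ($J = \left(\left(-10 - -5\right) + 311\right) 69 = \left(\left(-10 + 5\right) + 311\right) 69 = \left(-5 + 311\right) 69 = 306 \cdot 69 = 21114$)
$j = 21114$
$j - C{\left(S{\left(5,l{\left(6,-4 \right)} \right)} \right)} = 21114 - -76 = 21114 + 76 = 21190$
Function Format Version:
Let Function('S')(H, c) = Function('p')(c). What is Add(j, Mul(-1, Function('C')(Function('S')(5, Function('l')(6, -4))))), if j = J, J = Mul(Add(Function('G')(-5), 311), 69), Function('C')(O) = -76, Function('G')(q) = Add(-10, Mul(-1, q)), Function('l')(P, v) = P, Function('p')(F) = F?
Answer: 21190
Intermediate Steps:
Function('S')(H, c) = c
J = 21114 (J = Mul(Add(Add(-10, Mul(-1, -5)), 311), 69) = Mul(Add(Add(-10, 5), 311), 69) = Mul(Add(-5, 311), 69) = Mul(306, 69) = 21114)
j = 21114
Add(j, Mul(-1, Function('C')(Function('S')(5, Function('l')(6, -4))))) = Add(21114, Mul(-1, -76)) = Add(21114, 76) = 21190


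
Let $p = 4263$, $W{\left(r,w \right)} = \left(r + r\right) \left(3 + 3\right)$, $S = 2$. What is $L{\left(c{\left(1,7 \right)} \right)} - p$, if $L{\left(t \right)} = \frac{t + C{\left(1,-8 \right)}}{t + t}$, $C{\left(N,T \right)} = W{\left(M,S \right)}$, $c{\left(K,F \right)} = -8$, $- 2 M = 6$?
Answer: $- \frac{17041}{4} \approx -4260.3$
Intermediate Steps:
$M = -3$ ($M = \left(- \frac{1}{2}\right) 6 = -3$)
$W{\left(r,w \right)} = 12 r$ ($W{\left(r,w \right)} = 2 r 6 = 12 r$)
$C{\left(N,T \right)} = -36$ ($C{\left(N,T \right)} = 12 \left(-3\right) = -36$)
$L{\left(t \right)} = \frac{-36 + t}{2 t}$ ($L{\left(t \right)} = \frac{t - 36}{t + t} = \frac{-36 + t}{2 t}$)
$L{\left(c{\left(1,7 \right)} \right)} - p = \frac{-36 - 8}{2 \left(-8\right)} - 4263 = \frac{1}{2} \left(- \frac{1}{8}\right) \left(-44\right) - 4263 = \frac{11}{4} - 4263 = - \frac{17041}{4}$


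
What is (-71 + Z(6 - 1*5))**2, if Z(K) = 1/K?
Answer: 4900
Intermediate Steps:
Z(K) = 1/K
(-71 + Z(6 - 1*5))**2 = (-71 + 1/(6 - 1*5))**2 = (-71 + 1/(6 - 5))**2 = (-71 + 1/1)**2 = (-71 + 1)**2 = (-70)**2 = 4900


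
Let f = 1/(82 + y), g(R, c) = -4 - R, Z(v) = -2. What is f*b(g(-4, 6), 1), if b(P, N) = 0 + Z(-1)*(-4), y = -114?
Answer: -1/4 ≈ -0.25000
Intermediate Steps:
b(P, N) = 8 (b(P, N) = 0 - 2*(-4) = 0 + 8 = 8)
f = -1/32 (f = 1/(82 - 114) = 1/(-32) = -1/32 ≈ -0.031250)
f*b(g(-4, 6), 1) = -1/32*8 = -1/4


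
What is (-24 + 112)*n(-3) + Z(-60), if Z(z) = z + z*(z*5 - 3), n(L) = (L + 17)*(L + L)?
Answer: 10728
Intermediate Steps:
n(L) = 2*L*(17 + L) (n(L) = (17 + L)*(2*L) = 2*L*(17 + L))
Z(z) = z + z*(-3 + 5*z) (Z(z) = z + z*(5*z - 3) = z + z*(-3 + 5*z))
(-24 + 112)*n(-3) + Z(-60) = (-24 + 112)*(2*(-3)*(17 - 3)) - 60*(-2 + 5*(-60)) = 88*(2*(-3)*14) - 60*(-2 - 300) = 88*(-84) - 60*(-302) = -7392 + 18120 = 10728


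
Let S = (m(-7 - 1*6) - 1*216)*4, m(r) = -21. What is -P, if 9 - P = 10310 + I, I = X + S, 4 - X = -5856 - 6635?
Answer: 21848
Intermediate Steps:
S = -948 (S = (-21 - 1*216)*4 = (-21 - 216)*4 = -237*4 = -948)
X = 12495 (X = 4 - (-5856 - 6635) = 4 - 1*(-12491) = 4 + 12491 = 12495)
I = 11547 (I = 12495 - 948 = 11547)
P = -21848 (P = 9 - (10310 + 11547) = 9 - 1*21857 = 9 - 21857 = -21848)
-P = -1*(-21848) = 21848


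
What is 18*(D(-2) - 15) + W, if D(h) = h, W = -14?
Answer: -320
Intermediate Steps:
18*(D(-2) - 15) + W = 18*(-2 - 15) - 14 = 18*(-17) - 14 = -306 - 14 = -320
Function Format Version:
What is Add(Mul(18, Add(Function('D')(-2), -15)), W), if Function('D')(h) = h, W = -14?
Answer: -320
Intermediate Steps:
Add(Mul(18, Add(Function('D')(-2), -15)), W) = Add(Mul(18, Add(-2, -15)), -14) = Add(Mul(18, -17), -14) = Add(-306, -14) = -320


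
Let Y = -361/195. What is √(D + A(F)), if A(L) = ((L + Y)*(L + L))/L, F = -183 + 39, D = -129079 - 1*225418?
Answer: I*√13490840415/195 ≈ 595.64*I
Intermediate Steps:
D = -354497 (D = -129079 - 225418 = -354497)
Y = -361/195 (Y = -361*1/195 = -361/195 ≈ -1.8513)
F = -144
A(L) = -722/195 + 2*L (A(L) = ((L - 361/195)*(L + L))/L = ((-361/195 + L)*(2*L))/L = (2*L*(-361/195 + L))/L = -722/195 + 2*L)
√(D + A(F)) = √(-354497 + (-722/195 + 2*(-144))) = √(-354497 + (-722/195 - 288)) = √(-354497 - 56882/195) = √(-69183797/195) = I*√13490840415/195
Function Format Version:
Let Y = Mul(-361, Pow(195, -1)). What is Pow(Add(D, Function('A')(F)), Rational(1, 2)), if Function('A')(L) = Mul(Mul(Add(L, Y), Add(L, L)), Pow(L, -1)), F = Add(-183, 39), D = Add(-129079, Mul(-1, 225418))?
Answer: Mul(Rational(1, 195), I, Pow(13490840415, Rational(1, 2))) ≈ Mul(595.64, I)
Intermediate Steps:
D = -354497 (D = Add(-129079, -225418) = -354497)
Y = Rational(-361, 195) (Y = Mul(-361, Rational(1, 195)) = Rational(-361, 195) ≈ -1.8513)
F = -144
Function('A')(L) = Add(Rational(-722, 195), Mul(2, L)) (Function('A')(L) = Mul(Mul(Add(L, Rational(-361, 195)), Add(L, L)), Pow(L, -1)) = Mul(Mul(Add(Rational(-361, 195), L), Mul(2, L)), Pow(L, -1)) = Mul(Mul(2, L, Add(Rational(-361, 195), L)), Pow(L, -1)) = Add(Rational(-722, 195), Mul(2, L)))
Pow(Add(D, Function('A')(F)), Rational(1, 2)) = Pow(Add(-354497, Add(Rational(-722, 195), Mul(2, -144))), Rational(1, 2)) = Pow(Add(-354497, Add(Rational(-722, 195), -288)), Rational(1, 2)) = Pow(Add(-354497, Rational(-56882, 195)), Rational(1, 2)) = Pow(Rational(-69183797, 195), Rational(1, 2)) = Mul(Rational(1, 195), I, Pow(13490840415, Rational(1, 2)))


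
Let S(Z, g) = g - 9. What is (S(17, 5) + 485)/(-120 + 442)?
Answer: 481/322 ≈ 1.4938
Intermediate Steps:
S(Z, g) = -9 + g
(S(17, 5) + 485)/(-120 + 442) = ((-9 + 5) + 485)/(-120 + 442) = (-4 + 485)/322 = 481*(1/322) = 481/322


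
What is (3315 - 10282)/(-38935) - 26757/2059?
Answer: -1027438742/80167165 ≈ -12.816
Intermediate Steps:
(3315 - 10282)/(-38935) - 26757/2059 = -6967*(-1/38935) - 26757*1/2059 = 6967/38935 - 26757/2059 = -1027438742/80167165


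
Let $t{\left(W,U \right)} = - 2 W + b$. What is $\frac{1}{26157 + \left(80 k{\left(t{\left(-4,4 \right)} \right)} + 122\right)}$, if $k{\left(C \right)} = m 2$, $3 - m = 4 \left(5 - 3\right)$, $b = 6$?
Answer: $\frac{1}{25479} \approx 3.9248 \cdot 10^{-5}$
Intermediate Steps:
$t{\left(W,U \right)} = 6 - 2 W$ ($t{\left(W,U \right)} = - 2 W + 6 = 6 - 2 W$)
$m = -5$ ($m = 3 - 4 \left(5 - 3\right) = 3 - 4 \cdot 2 = 3 - 8 = -5$)
$k{\left(C \right)} = -10$ ($k{\left(C \right)} = \left(-5\right) 2 = -10$)
$\frac{1}{26157 + \left(80 k{\left(t{\left(-4,4 \right)} \right)} + 122\right)} = \frac{1}{26157 + \left(80 \left(-10\right) + 122\right)} = \frac{1}{26157 + \left(-800 + 122\right)} = \frac{1}{26157 - 678} = \frac{1}{25479}$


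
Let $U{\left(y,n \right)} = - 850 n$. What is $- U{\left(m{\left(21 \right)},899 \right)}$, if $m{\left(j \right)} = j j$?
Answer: $764150$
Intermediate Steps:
$m{\left(j \right)} = j^{2}$
$- U{\left(m{\left(21 \right)},899 \right)} = - \left(-850\right) 899 = \left(-1\right) \left(-764150\right) = 764150$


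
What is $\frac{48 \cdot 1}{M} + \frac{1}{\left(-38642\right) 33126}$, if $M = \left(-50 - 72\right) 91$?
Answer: $- \frac{30721322959}{7105584705492} \approx -0.0043235$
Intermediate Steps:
$M = -11102$ ($M = \left(-122\right) 91 = -11102$)
$\frac{48 \cdot 1}{M} + \frac{1}{\left(-38642\right) 33126} = \frac{48 \cdot 1}{-11102} + \frac{1}{\left(-38642\right) 33126} = 48 \left(- \frac{1}{11102}\right) - \frac{1}{1280054892} = - \frac{24}{5551} - \frac{1}{1280054892} = - \frac{30721322959}{7105584705492}$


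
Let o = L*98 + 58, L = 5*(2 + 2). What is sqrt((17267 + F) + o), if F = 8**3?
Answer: sqrt(19797) ≈ 140.70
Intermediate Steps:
L = 20 (L = 5*4 = 20)
F = 512
o = 2018 (o = 20*98 + 58 = 1960 + 58 = 2018)
sqrt((17267 + F) + o) = sqrt((17267 + 512) + 2018) = sqrt(17779 + 2018) = sqrt(19797)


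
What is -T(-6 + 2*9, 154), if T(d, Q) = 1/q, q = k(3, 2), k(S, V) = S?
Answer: -⅓ ≈ -0.33333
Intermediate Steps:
q = 3
T(d, Q) = ⅓ (T(d, Q) = 1/3 = ⅓)
-T(-6 + 2*9, 154) = -1*⅓ = -⅓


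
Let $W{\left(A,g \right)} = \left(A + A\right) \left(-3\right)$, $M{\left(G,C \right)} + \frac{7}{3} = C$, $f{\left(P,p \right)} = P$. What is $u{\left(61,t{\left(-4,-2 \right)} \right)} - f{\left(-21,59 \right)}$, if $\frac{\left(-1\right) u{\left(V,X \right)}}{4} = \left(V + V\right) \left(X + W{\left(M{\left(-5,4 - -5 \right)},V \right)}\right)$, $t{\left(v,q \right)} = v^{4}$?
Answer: $-105387$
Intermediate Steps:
$M{\left(G,C \right)} = - \frac{7}{3} + C$
$W{\left(A,g \right)} = - 6 A$ ($W{\left(A,g \right)} = 2 A \left(-3\right) = - 6 A$)
$u{\left(V,X \right)} = - 8 V \left(-40 + X\right)$ ($u{\left(V,X \right)} = - 4 \left(V + V\right) \left(X - 6 \left(- \frac{7}{3} + \left(4 - -5\right)\right)\right) = - 4 \cdot 2 V \left(X - 6 \left(- \frac{7}{3} + \left(4 + 5\right)\right)\right) = - 4 \cdot 2 V \left(X - 6 \left(- \frac{7}{3} + 9\right)\right) = - 4 \cdot 2 V \left(X - 40\right) = - 4 \cdot 2 V \left(-40 + X\right) = - 8 V \left(-40 + X\right)$)
$u{\left(61,t{\left(-4,-2 \right)} \right)} - f{\left(-21,59 \right)} = 8 \cdot 61 \left(40 - \left(-4\right)^{4}\right) - -21 = 8 \cdot 61 \left(40 - 256\right) + 21 = 8 \cdot 61 \left(-216\right) + 21 = -105408 + 21 = -105387$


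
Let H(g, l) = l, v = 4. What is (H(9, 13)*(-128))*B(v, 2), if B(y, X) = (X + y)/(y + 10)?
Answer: -4992/7 ≈ -713.14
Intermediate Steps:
B(y, X) = (X + y)/(10 + y)
(H(9, 13)*(-128))*B(v, 2) = (13*(-128))*((2 + 4)/(10 + 4)) = -1664*6/14 = -832*6/7 = -1664*3/7 = -4992/7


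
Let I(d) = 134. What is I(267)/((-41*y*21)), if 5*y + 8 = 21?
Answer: -670/11193 ≈ -0.059859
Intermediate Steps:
y = 13/5 (y = -8/5 + (⅕)*21 = -8/5 + 21/5 = 13/5 ≈ 2.6000)
I(267)/((-41*y*21)) = 134/((-41*13/5*21)) = 134/((-533/5*21)) = 134/(-11193/5) = 134*(-5/11193) = -670/11193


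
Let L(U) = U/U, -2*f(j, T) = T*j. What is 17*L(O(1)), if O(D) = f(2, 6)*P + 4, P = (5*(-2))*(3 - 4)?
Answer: 17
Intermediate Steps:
P = 10 (P = -10*(-1) = 10)
f(j, T) = -T*j/2
O(D) = -56 (O(D) = -½*6*2*10 + 4 = -6*10 + 4 = -60 + 4 = -56)
L(U) = 1
17*L(O(1)) = 17*1 = 17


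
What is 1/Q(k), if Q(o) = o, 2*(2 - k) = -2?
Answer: ⅓ ≈ 0.33333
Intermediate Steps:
k = 3 (k = 2 - ½*(-2) = 2 + 1 = 3)
1/Q(k) = 1/3 = ⅓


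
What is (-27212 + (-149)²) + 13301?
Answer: 8290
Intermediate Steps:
(-27212 + (-149)²) + 13301 = (-27212 + 22201) + 13301 = -5011 + 13301 = 8290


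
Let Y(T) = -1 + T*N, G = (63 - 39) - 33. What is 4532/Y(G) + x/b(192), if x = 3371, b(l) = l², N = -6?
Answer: 167246311/1953792 ≈ 85.601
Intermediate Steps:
G = -9 (G = 24 - 33 = -9)
Y(T) = -1 - 6*T (Y(T) = -1 + T*(-6) = -1 - 6*T)
4532/Y(G) + x/b(192) = 4532/(-1 - 6*(-9)) + 3371/(192²) = 4532/(-1 + 54) + 3371/36864 = 4532/53 + 3371*(1/36864) = 4532*(1/53) + 3371/36864 = 4532/53 + 3371/36864 = 167246311/1953792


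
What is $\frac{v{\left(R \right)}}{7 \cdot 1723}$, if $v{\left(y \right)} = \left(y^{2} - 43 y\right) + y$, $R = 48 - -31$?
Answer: $\frac{2923}{12061} \approx 0.24235$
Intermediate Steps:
$R = 79$ ($R = 48 + 31 = 79$)
$v{\left(y \right)} = y^{2} - 42 y$
$\frac{v{\left(R \right)}}{7 \cdot 1723} = \frac{79 \left(-42 + 79\right)}{7 \cdot 1723} = \frac{79 \cdot 37}{12061} = 2923 \cdot \frac{1}{12061} = \frac{2923}{12061}$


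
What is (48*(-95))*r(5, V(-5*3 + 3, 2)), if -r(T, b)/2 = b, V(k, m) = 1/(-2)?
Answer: -4560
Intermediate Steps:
V(k, m) = -½
r(T, b) = -2*b
(48*(-95))*r(5, V(-5*3 + 3, 2)) = (48*(-95))*(-2*(-½)) = -4560*1 = -4560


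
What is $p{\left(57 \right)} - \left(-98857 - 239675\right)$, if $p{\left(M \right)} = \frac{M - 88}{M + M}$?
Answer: $\frac{38592617}{114} \approx 3.3853 \cdot 10^{5}$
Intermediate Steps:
$p{\left(M \right)} = \frac{-88 + M}{2 M}$
$p{\left(57 \right)} - \left(-98857 - 239675\right) = \frac{-88 + 57}{2 \cdot 57} - \left(-98857 - 239675\right) = \frac{1}{2} \cdot \frac{1}{57} \left(-31\right) - \left(-98857 - 239675\right) = - \frac{31}{114} - -338532 = - \frac{31}{114} + 338532 = \frac{38592617}{114}$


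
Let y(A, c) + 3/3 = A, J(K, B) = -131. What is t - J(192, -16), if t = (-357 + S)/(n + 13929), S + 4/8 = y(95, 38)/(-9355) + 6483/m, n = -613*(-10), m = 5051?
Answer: 248297788331357/1895659948390 ≈ 130.98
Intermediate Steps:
y(A, c) = -1 + A
n = 6130
S = 73095237/94504210 (S = -1/2 + ((-1 + 95)/(-9355) + 6483/5051) = -1/2 + (94*(-1/9355) + 6483*(1/5051)) = -1/2 + (-94/9355 + 6483/5051) = -1/2 + 60173671/47252105 = 73095237/94504210 ≈ 0.77346)
t = -33664907733/1895659948390 (t = (-357 + 73095237/94504210)/(6130 + 13929) = -33664907733/94504210/20059 = -33664907733/94504210*1/20059 = -33664907733/1895659948390 ≈ -0.017759)
t - J(192, -16) = -33664907733/1895659948390 - 1*(-131) = -33664907733/1895659948390 + 131 = 248297788331357/1895659948390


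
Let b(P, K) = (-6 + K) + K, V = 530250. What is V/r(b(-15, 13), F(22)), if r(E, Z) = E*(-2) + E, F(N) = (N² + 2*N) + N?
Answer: -53025/2 ≈ -26513.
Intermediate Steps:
F(N) = N² + 3*N
b(P, K) = -6 + 2*K
r(E, Z) = -E (r(E, Z) = -2*E + E = -E)
V/r(b(-15, 13), F(22)) = 530250/((-(-6 + 2*13))) = 530250/((-(-6 + 26))) = 530250/((-1*20)) = 530250/(-20) = 530250*(-1/20) = -53025/2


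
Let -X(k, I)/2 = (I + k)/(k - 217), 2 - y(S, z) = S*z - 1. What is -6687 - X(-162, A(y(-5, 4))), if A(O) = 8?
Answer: -2534065/379 ≈ -6686.2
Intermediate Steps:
y(S, z) = 3 - S*z (y(S, z) = 2 - (S*z - 1) = 2 - (-1 + S*z) = 2 + (1 - S*z) = 3 - S*z)
X(k, I) = -2*(I + k)/(-217 + k) (X(k, I) = -2*(I + k)/(k - 217) = -2*(I + k)/(-217 + k))
-6687 - X(-162, A(y(-5, 4))) = -6687 - 2*(-1*8 - 1*(-162))/(-217 - 162) = -6687 - 2*(-8 + 162)/(-379) = -6687 - 2*(-1)*154/379 = -6687 - 1*(-308/379) = -6687 + 308/379 = -2534065/379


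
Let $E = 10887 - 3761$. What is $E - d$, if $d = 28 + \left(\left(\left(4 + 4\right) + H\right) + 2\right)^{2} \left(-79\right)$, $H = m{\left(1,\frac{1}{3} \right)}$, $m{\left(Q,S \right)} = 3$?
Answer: $20449$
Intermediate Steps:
$H = 3$
$E = 7126$ ($E = 10887 - 3761 = 7126$)
$d = -13323$ ($d = 28 + \left(\left(\left(4 + 4\right) + 3\right) + 2\right)^{2} \left(-79\right) = 28 + \left(\left(8 + 3\right) + 2\right)^{2} \left(-79\right) = 28 + \left(11 + 2\right)^{2} \left(-79\right) = 28 + 13^{2} \left(-79\right) = 28 + 169 \left(-79\right) = 28 - 13351 = -13323$)
$E - d = 7126 - -13323 = 7126 + 13323 = 20449$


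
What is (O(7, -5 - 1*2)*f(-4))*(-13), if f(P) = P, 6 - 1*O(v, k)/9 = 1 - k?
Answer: -936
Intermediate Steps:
O(v, k) = 45 + 9*k (O(v, k) = 54 - 9*(1 - k) = 54 + (-9 + 9*k) = 45 + 9*k)
(O(7, -5 - 1*2)*f(-4))*(-13) = ((45 + 9*(-5 - 1*2))*(-4))*(-13) = ((45 + 9*(-5 - 2))*(-4))*(-13) = ((45 + 9*(-7))*(-4))*(-13) = ((45 - 63)*(-4))*(-13) = -18*(-4)*(-13) = 72*(-13) = -936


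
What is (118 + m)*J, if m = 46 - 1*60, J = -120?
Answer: -12480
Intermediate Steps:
m = -14 (m = 46 - 60 = -14)
(118 + m)*J = (118 - 14)*(-120) = 104*(-120) = -12480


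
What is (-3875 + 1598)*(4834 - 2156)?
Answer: -6097806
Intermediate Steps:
(-3875 + 1598)*(4834 - 2156) = -2277*2678 = -6097806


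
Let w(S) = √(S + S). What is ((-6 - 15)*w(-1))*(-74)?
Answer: 1554*I*√2 ≈ 2197.7*I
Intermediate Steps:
w(S) = √2*√S (w(S) = √(2*S) = √2*√S)
((-6 - 15)*w(-1))*(-74) = ((-6 - 15)*(√2*√(-1)))*(-74) = -21*√2*I*(-74) = -21*I*√2*(-74) = 1554*I*√2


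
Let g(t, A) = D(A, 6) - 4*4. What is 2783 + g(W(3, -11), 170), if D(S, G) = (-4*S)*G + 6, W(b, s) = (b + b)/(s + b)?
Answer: -1307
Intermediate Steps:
W(b, s) = 2*b/(b + s) (W(b, s) = (2*b)/(b + s) = 2*b/(b + s))
D(S, G) = 6 - 4*G*S (D(S, G) = -4*G*S + 6 = 6 - 4*G*S)
g(t, A) = -10 - 24*A (g(t, A) = (6 - 4*6*A) - 4*4 = (6 - 24*A) - 16 = -10 - 24*A)
2783 + g(W(3, -11), 170) = 2783 + (-10 - 24*170) = 2783 + (-10 - 4080) = 2783 - 4090 = -1307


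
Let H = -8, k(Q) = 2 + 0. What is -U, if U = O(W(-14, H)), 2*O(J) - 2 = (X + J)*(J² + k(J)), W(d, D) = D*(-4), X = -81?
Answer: 25136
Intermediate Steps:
k(Q) = 2
W(d, D) = -4*D
O(J) = 1 + (-81 + J)*(2 + J²)/2 (O(J) = 1 + ((-81 + J)*(J² + 2))/2 = 1 + ((-81 + J)*(2 + J²))/2 = 1 + (-81 + J)*(2 + J²)/2)
U = -25136 (U = -80 - 4*(-8) + (-4*(-8))³/2 - 81*(-4*(-8))²/2 = -80 + 32 + (½)*32³ - 81/2*32² = -80 + 32 + (½)*32768 - 81/2*1024 = -80 + 32 + 16384 - 41472 = -25136)
-U = -1*(-25136) = 25136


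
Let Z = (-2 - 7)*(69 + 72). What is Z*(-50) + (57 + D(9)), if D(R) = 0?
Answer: 63507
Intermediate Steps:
Z = -1269 (Z = -9*141 = -1269)
Z*(-50) + (57 + D(9)) = -1269*(-50) + (57 + 0) = 63450 + 57 = 63507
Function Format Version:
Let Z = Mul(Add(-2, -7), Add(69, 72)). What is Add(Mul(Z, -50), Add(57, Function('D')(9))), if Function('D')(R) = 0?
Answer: 63507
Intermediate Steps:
Z = -1269 (Z = Mul(-9, 141) = -1269)
Add(Mul(Z, -50), Add(57, Function('D')(9))) = Add(Mul(-1269, -50), Add(57, 0)) = Add(63450, 57) = 63507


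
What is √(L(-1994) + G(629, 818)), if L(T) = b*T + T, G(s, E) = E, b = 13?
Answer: I*√27098 ≈ 164.61*I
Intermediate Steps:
L(T) = 14*T (L(T) = 13*T + T = 14*T)
√(L(-1994) + G(629, 818)) = √(14*(-1994) + 818) = √(-27916 + 818) = √(-27098) = I*√27098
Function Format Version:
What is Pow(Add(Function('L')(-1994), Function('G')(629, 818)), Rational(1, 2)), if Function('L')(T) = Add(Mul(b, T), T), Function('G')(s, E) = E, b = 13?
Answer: Mul(I, Pow(27098, Rational(1, 2))) ≈ Mul(164.61, I)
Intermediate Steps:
Function('L')(T) = Mul(14, T) (Function('L')(T) = Add(Mul(13, T), T) = Mul(14, T))
Pow(Add(Function('L')(-1994), Function('G')(629, 818)), Rational(1, 2)) = Pow(Add(Mul(14, -1994), 818), Rational(1, 2)) = Pow(Add(-27916, 818), Rational(1, 2)) = Pow(-27098, Rational(1, 2)) = Mul(I, Pow(27098, Rational(1, 2)))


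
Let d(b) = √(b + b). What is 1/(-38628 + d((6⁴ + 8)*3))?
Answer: -3219/124342880 - √489/373028640 ≈ -2.5947e-5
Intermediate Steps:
d(b) = √2*√b (d(b) = √(2*b) = √2*√b)
1/(-38628 + d((6⁴ + 8)*3)) = 1/(-38628 + √2*√((6⁴ + 8)*3)) = 1/(-38628 + √2*√((1296 + 8)*3)) = 1/(-38628 + √2*√(1304*3)) = 1/(-38628 + √2*√3912) = 1/(-38628 + √2*(2*√978)) = 1/(-38628 + 4*√489)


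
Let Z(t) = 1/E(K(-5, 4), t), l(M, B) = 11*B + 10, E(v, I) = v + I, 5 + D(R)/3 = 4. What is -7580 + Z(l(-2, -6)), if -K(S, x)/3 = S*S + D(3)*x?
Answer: -720101/95 ≈ -7580.0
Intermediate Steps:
D(R) = -3 (D(R) = -15 + 3*4 = -15 + 12 = -3)
K(S, x) = -3*S² + 9*x (K(S, x) = -3*(S*S - 3*x) = -3*(S² - 3*x) = -3*S² + 9*x)
E(v, I) = I + v
l(M, B) = 10 + 11*B
Z(t) = 1/(-39 + t) (Z(t) = 1/(t + (-3*(-5)² + 9*4)) = 1/(t + (-3*25 + 36)) = 1/(t + (-75 + 36)) = 1/(t - 39) = 1/(-39 + t))
-7580 + Z(l(-2, -6)) = -7580 + 1/(-39 + (10 + 11*(-6))) = -7580 + 1/(-39 + (10 - 66)) = -7580 + 1/(-39 - 56) = -7580 + 1/(-95) = -7580 - 1/95 = -720101/95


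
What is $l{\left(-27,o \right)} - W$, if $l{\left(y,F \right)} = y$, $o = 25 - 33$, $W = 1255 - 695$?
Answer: $-587$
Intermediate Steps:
$W = 560$
$o = -8$
$l{\left(-27,o \right)} - W = -27 - 560 = -587$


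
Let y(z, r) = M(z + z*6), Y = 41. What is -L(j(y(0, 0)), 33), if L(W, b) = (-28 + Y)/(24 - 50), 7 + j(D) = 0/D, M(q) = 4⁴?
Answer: ½ ≈ 0.50000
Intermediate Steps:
M(q) = 256
y(z, r) = 256
j(D) = -7 (j(D) = -7 + 0/D = -7 + 0 = -7)
L(W, b) = -½ (L(W, b) = (-28 + 41)/(24 - 50) = 13/(-26) = 13*(-1/26) = -½)
-L(j(y(0, 0)), 33) = -1*(-½) = ½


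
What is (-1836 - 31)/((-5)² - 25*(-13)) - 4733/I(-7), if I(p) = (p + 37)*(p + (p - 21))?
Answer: -62/75 ≈ -0.82667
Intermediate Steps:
I(p) = (-21 + 2*p)*(37 + p) (I(p) = (37 + p)*(p + (-21 + p)) = (37 + p)*(-21 + 2*p) = (-21 + 2*p)*(37 + p))
(-1836 - 31)/((-5)² - 25*(-13)) - 4733/I(-7) = (-1836 - 31)/((-5)² - 25*(-13)) - 4733/(-777 + 2*(-7)² + 53*(-7)) = -1867/(25 + 325) - 4733/(-777 + 2*49 - 371) = -1867/350 - 4733/(-777 + 98 - 371) = -1867*1/350 - 4733/(-1050) = -1867/350 - 4733*(-1/1050) = -1867/350 + 4733/1050 = -62/75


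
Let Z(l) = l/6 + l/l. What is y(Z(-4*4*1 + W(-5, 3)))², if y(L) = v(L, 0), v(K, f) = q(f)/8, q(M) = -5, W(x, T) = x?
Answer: 25/64 ≈ 0.39063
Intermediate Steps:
Z(l) = 1 + l/6 (Z(l) = l*(⅙) + 1 = l/6 + 1 = 1 + l/6)
v(K, f) = -5/8
y(L) = -5/8
y(Z(-4*4*1 + W(-5, 3)))² = (-5/8)² = 25/64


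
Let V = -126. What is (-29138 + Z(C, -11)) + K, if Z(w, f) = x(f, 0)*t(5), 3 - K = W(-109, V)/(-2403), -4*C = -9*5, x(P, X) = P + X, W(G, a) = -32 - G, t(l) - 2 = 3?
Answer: -70143493/2403 ≈ -29190.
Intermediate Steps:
t(l) = 5 (t(l) = 2 + 3 = 5)
C = 45/4 (C = -(-9)*5/4 = -¼*(-45) = 45/4 ≈ 11.250)
K = 7286/2403 (K = 3 - (-32 - 1*(-109))/(-2403) = 3 - (-32 + 109)*(-1)/2403 = 3 - 77*(-1)/2403 = 3 - 1*(-77/2403) = 3 + 77/2403 = 7286/2403 ≈ 3.0320)
Z(w, f) = 5*f (Z(w, f) = (f + 0)*5 = f*5 = 5*f)
(-29138 + Z(C, -11)) + K = (-29138 + 5*(-11)) + 7286/2403 = (-29138 - 55) + 7286/2403 = -29193 + 7286/2403 = -70143493/2403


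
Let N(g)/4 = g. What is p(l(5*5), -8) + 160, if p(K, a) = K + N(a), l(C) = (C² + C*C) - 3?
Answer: 1375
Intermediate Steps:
N(g) = 4*g
l(C) = -3 + 2*C² (l(C) = (C² + C²) - 3 = 2*C² - 3 = -3 + 2*C²)
p(K, a) = K + 4*a
p(l(5*5), -8) + 160 = ((-3 + 2*(5*5)²) + 4*(-8)) + 160 = ((-3 + 2*25²) - 32) + 160 = ((-3 + 2*625) - 32) + 160 = ((-3 + 1250) - 32) + 160 = (1247 - 32) + 160 = 1215 + 160 = 1375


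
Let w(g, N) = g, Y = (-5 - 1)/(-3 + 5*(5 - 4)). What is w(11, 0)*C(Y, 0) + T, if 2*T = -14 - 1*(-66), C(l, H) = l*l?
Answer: 125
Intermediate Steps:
Y = -3 (Y = -6/(-3 + 5*1) = -6/(-3 + 5) = -6/2 = -6*½ = -3)
C(l, H) = l²
T = 26 (T = (-14 - 1*(-66))/2 = (-14 + 66)/2 = (½)*52 = 26)
w(11, 0)*C(Y, 0) + T = 11*(-3)² + 26 = 11*9 + 26 = 99 + 26 = 125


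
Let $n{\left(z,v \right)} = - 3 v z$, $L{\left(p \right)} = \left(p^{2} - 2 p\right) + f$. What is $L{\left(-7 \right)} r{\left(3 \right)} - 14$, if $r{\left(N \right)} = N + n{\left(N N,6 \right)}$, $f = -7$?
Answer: $-8918$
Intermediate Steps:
$L{\left(p \right)} = -7 + p^{2} - 2 p$ ($L{\left(p \right)} = \left(p^{2} - 2 p\right) - 7 = -7 + p^{2} - 2 p$)
$n{\left(z,v \right)} = - 3 v z$
$r{\left(N \right)} = N - 18 N^{2}$ ($r{\left(N \right)} = N - 18 N N = N - 18 N^{2}$)
$L{\left(-7 \right)} r{\left(3 \right)} - 14 = \left(-7 + \left(-7\right)^{2} - -14\right) 3 \left(1 - 54\right) - 14 = \left(-7 + 49 + 14\right) 3 \left(1 - 54\right) - 14 = 56 \cdot 3 \left(-53\right) - 14 = 56 \left(-159\right) - 14 = -8904 - 14 = -8918$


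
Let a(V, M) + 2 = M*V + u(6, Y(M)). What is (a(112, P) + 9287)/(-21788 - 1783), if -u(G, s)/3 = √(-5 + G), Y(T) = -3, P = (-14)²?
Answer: -322/243 ≈ -1.3251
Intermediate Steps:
P = 196
u(G, s) = -3*√(-5 + G)
a(V, M) = -5 + M*V (a(V, M) = -2 + (M*V - 3*√(-5 + 6)) = -2 + (M*V - 3*√1) = -2 + (M*V - 3*1) = -2 + (M*V - 3) = -2 + (-3 + M*V) = -5 + M*V)
(a(112, P) + 9287)/(-21788 - 1783) = ((-5 + 196*112) + 9287)/(-21788 - 1783) = ((-5 + 21952) + 9287)/(-23571) = (21947 + 9287)*(-1/23571) = 31234*(-1/23571) = -322/243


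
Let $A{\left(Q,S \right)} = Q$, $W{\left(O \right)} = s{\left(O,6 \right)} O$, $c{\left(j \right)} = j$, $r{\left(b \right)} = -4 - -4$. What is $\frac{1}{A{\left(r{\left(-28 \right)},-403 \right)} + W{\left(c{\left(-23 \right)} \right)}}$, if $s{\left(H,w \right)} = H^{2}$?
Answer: $- \frac{1}{12167} \approx -8.219 \cdot 10^{-5}$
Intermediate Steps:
$r{\left(b \right)} = 0$ ($r{\left(b \right)} = -4 + 4 = 0$)
$W{\left(O \right)} = O^{3}$ ($W{\left(O \right)} = O^{2} O = O^{3}$)
$\frac{1}{A{\left(r{\left(-28 \right)},-403 \right)} + W{\left(c{\left(-23 \right)} \right)}} = \frac{1}{0 + \left(-23\right)^{3}} = \frac{1}{0 - 12167} = \frac{1}{-12167} = - \frac{1}{12167}$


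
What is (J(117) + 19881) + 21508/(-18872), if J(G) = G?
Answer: 94345187/4718 ≈ 19997.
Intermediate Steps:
(J(117) + 19881) + 21508/(-18872) = (117 + 19881) + 21508/(-18872) = 19998 + 21508*(-1/18872) = 19998 - 5377/4718 = 94345187/4718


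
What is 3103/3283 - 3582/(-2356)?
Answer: 9535187/3867374 ≈ 2.4655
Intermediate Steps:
3103/3283 - 3582/(-2356) = 3103*(1/3283) - 3582*(-1/2356) = 3103/3283 + 1791/1178 = 9535187/3867374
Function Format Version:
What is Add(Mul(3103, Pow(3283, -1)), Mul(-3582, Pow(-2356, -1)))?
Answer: Rational(9535187, 3867374) ≈ 2.4655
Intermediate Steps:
Add(Mul(3103, Pow(3283, -1)), Mul(-3582, Pow(-2356, -1))) = Add(Mul(3103, Rational(1, 3283)), Mul(-3582, Rational(-1, 2356))) = Add(Rational(3103, 3283), Rational(1791, 1178)) = Rational(9535187, 3867374)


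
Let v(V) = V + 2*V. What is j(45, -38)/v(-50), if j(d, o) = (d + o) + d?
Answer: -26/75 ≈ -0.34667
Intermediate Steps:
j(d, o) = o + 2*d
v(V) = 3*V
j(45, -38)/v(-50) = (-38 + 2*45)/((3*(-50))) = (-38 + 90)/(-150) = 52*(-1/150) = -26/75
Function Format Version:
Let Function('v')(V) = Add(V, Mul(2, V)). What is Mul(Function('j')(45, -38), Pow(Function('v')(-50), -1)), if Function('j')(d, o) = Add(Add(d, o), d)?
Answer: Rational(-26, 75) ≈ -0.34667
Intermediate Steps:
Function('j')(d, o) = Add(o, Mul(2, d))
Function('v')(V) = Mul(3, V)
Mul(Function('j')(45, -38), Pow(Function('v')(-50), -1)) = Mul(Add(-38, Mul(2, 45)), Pow(Mul(3, -50), -1)) = Mul(Add(-38, 90), Pow(-150, -1)) = Mul(52, Rational(-1, 150)) = Rational(-26, 75)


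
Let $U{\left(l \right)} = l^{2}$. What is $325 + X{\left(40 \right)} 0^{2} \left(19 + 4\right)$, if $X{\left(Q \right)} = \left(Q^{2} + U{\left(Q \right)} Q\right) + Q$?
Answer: $325$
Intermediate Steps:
$X{\left(Q \right)} = Q + Q^{2} + Q^{3}$ ($X{\left(Q \right)} = \left(Q^{2} + Q^{2} Q\right) + Q = \left(Q^{2} + Q^{3}\right) + Q = Q + Q^{2} + Q^{3}$)
$325 + X{\left(40 \right)} 0^{2} \left(19 + 4\right) = 325 + 40 \left(1 + 40 + 40^{2}\right) 0^{2} \left(19 + 4\right) = 325 + 40 \left(1 + 40 + 1600\right) 0 \cdot 23 = 325 + 40 \cdot 1641 \cdot 0 = 325 + 65640 \cdot 0 = 325 + 0 = 325$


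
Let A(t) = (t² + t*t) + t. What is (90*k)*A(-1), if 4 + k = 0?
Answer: -360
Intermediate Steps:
A(t) = t + 2*t² (A(t) = (t² + t²) + t = 2*t² + t = t + 2*t²)
k = -4 (k = -4 + 0 = -4)
(90*k)*A(-1) = (90*(-4))*(-(1 + 2*(-1))) = -(-360)*(1 - 2) = -(-360)*(-1) = -360*1 = -360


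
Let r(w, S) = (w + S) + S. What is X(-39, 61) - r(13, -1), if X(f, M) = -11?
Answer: -22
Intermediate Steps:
r(w, S) = w + 2*S (r(w, S) = (S + w) + S = w + 2*S)
X(-39, 61) - r(13, -1) = -11 - (13 + 2*(-1)) = -11 - (13 - 2) = -11 - 1*11 = -11 - 11 = -22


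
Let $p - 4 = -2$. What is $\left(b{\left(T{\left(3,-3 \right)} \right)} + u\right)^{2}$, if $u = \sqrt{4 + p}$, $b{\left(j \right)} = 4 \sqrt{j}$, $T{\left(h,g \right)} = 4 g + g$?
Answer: $-234 + 24 i \sqrt{10} \approx -234.0 + 75.895 i$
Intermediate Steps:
$p = 2$ ($p = 4 - 2 = 2$)
$T{\left(h,g \right)} = 5 g$
$u = \sqrt{6}$ ($u = \sqrt{4 + 2} = \sqrt{6} \approx 2.4495$)
$\left(b{\left(T{\left(3,-3 \right)} \right)} + u\right)^{2} = \left(4 \sqrt{5 \left(-3\right)} + \sqrt{6}\right)^{2} = \left(4 \sqrt{-15} + \sqrt{6}\right)^{2} = \left(4 i \sqrt{15} + \sqrt{6}\right)^{2} = \left(\sqrt{6} + 4 i \sqrt{15}\right)^{2}$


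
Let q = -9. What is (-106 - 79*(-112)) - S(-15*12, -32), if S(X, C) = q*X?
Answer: 7122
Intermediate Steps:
S(X, C) = -9*X
(-106 - 79*(-112)) - S(-15*12, -32) = (-106 - 79*(-112)) - (-9)*(-15*12) = (-106 + 8848) - (-9)*(-180) = 8742 - 1*1620 = 8742 - 1620 = 7122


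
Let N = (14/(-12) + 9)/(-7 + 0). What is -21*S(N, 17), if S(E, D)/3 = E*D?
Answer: 2397/2 ≈ 1198.5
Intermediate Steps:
N = -47/42 (N = (14*(-1/12) + 9)/(-7) = (-7/6 + 9)*(-⅐) = (47/6)*(-⅐) = -47/42 ≈ -1.1190)
S(E, D) = 3*D*E (S(E, D) = 3*(E*D) = 3*(D*E) = 3*D*E)
-21*S(N, 17) = -63*17*(-47)/42 = -21*(-799/14) = 2397/2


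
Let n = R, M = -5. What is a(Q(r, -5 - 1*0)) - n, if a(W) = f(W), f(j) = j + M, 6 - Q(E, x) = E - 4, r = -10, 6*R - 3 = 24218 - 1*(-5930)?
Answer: -30061/6 ≈ -5010.2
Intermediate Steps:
R = 30151/6 (R = ½ + (24218 - 1*(-5930))/6 = ½ + (24218 + 5930)/6 = ½ + (⅙)*30148 = ½ + 15074/3 = 30151/6 ≈ 5025.2)
Q(E, x) = 10 - E (Q(E, x) = 6 - (E - 4) = 6 - (-4 + E) = 6 + (4 - E) = 10 - E)
n = 30151/6 ≈ 5025.2
f(j) = -5 + j (f(j) = j - 5 = -5 + j)
a(W) = -5 + W
a(Q(r, -5 - 1*0)) - n = (-5 + (10 - 1*(-10))) - 1*30151/6 = (-5 + (10 + 10)) - 30151/6 = (-5 + 20) - 30151/6 = 15 - 30151/6 = -30061/6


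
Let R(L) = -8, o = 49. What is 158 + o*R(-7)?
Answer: -234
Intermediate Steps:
158 + o*R(-7) = 158 + 49*(-8) = 158 - 392 = -234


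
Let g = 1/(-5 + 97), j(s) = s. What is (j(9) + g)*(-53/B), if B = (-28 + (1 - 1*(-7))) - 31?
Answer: 43937/4692 ≈ 9.3642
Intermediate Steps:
B = -51 (B = (-28 + (1 + 7)) - 31 = (-28 + 8) - 31 = -20 - 31 = -51)
g = 1/92 ≈ 0.010870
(j(9) + g)*(-53/B) = (9 + 1/92)*(-53/(-51)) = 829*(-53*(-1/51))/92 = (829/92)*(53/51) = 43937/4692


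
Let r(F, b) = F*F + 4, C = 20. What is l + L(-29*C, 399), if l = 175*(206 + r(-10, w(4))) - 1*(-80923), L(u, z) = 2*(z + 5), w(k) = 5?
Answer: 135981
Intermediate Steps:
r(F, b) = 4 + F² (r(F, b) = F² + 4 = 4 + F²)
L(u, z) = 10 + 2*z (L(u, z) = 2*(5 + z) = 10 + 2*z)
l = 135173 (l = 175*(206 + (4 + (-10)²)) - 1*(-80923) = 175*(206 + (4 + 100)) + 80923 = 175*(206 + 104) + 80923 = 175*310 + 80923 = 54250 + 80923 = 135173)
l + L(-29*C, 399) = 135173 + (10 + 2*399) = 135173 + (10 + 798) = 135173 + 808 = 135981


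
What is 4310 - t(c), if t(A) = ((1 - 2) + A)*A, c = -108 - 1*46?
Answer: -19560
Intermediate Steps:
c = -154 (c = -108 - 46 = -154)
t(A) = A*(-1 + A) (t(A) = (-1 + A)*A = A*(-1 + A))
4310 - t(c) = 4310 - (-154)*(-1 - 154) = 4310 - (-154)*(-155) = 4310 - 1*23870 = 4310 - 23870 = -19560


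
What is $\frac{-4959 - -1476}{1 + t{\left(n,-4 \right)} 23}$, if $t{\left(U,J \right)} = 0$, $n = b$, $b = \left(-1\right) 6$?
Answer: $-3483$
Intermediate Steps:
$b = -6$
$n = -6$
$\frac{-4959 - -1476}{1 + t{\left(n,-4 \right)} 23} = \frac{-4959 - -1476}{1 + 0 \cdot 23} = \frac{-4959 + 1476}{1 + 0} = - \frac{3483}{1} = \left(-3483\right) 1 = -3483$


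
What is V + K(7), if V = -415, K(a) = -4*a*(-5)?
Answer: -275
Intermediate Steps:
K(a) = 20*a (K(a) = -(-20)*a = 20*a)
V + K(7) = -415 + 20*7 = -415 + 140 = -275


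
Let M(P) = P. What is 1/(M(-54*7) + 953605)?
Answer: 1/953227 ≈ 1.0491e-6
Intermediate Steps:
1/(M(-54*7) + 953605) = 1/(-54*7 + 953605) = 1/(-378 + 953605) = 1/953227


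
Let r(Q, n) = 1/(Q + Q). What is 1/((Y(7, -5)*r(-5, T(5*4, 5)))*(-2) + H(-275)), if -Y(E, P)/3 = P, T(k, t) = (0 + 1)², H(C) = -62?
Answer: -1/59 ≈ -0.016949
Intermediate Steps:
T(k, t) = 1 (T(k, t) = 1² = 1)
Y(E, P) = -3*P
r(Q, n) = 1/(2*Q)
1/((Y(7, -5)*r(-5, T(5*4, 5)))*(-2) + H(-275)) = 1/(((-3*(-5))*((½)/(-5)))*(-2) - 62) = 1/((15*((½)*(-⅕)))*(-2) - 62) = 1/((15*(-⅒))*(-2) - 62) = 1/(-3/2*(-2) - 62) = 1/(3 - 62) = 1/(-59) = -1/59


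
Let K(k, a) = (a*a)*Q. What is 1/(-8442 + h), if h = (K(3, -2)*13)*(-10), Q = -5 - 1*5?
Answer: -1/3242 ≈ -0.00030845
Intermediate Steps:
Q = -10 (Q = -5 - 5 = -10)
K(k, a) = -10*a² (K(k, a) = (a*a)*(-10) = a²*(-10) = -10*a²)
h = 5200 (h = (-10*(-2)²*13)*(-10) = (-10*4*13)*(-10) = -40*13*(-10) = -520*(-10) = 5200)
1/(-8442 + h) = 1/(-8442 + 5200) = 1/(-3242) = -1/3242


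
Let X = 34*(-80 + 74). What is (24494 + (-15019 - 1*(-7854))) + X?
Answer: 17125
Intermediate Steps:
X = -204 (X = 34*(-6) = -204)
(24494 + (-15019 - 1*(-7854))) + X = (24494 + (-15019 - 1*(-7854))) - 204 = (24494 + (-15019 + 7854)) - 204 = (24494 - 7165) - 204 = 17329 - 204 = 17125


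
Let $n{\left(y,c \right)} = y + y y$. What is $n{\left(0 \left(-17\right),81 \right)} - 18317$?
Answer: $-18317$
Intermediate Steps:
$n{\left(y,c \right)} = y + y^{2}$
$n{\left(0 \left(-17\right),81 \right)} - 18317 = 0 \left(-17\right) \left(1 + 0 \left(-17\right)\right) - 18317 = 0 \left(1 + 0\right) - 18317 = 0 \cdot 1 - 18317 = 0 - 18317 = -18317$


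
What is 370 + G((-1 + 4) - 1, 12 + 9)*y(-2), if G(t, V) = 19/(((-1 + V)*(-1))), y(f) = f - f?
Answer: 370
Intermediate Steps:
y(f) = 0
G(t, V) = 19/(1 - V)
370 + G((-1 + 4) - 1, 12 + 9)*y(-2) = 370 - 19/(-1 + (12 + 9))*0 = 370 - 19/(-1 + 21)*0 = 370 - 19/20*0 = 370 + 0 = 370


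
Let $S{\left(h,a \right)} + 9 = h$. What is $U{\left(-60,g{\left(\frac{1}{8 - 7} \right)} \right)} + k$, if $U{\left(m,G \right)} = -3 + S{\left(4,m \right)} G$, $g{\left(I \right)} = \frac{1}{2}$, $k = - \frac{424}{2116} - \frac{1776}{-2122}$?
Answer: $- \frac{5459387}{1122538} \approx -4.8634$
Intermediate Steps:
$k = \frac{357286}{561269}$ ($k = \left(-424\right) \frac{1}{2116} - - \frac{888}{1061} = - \frac{106}{529} + \frac{888}{1061} = \frac{357286}{561269} \approx 0.63657$)
$S{\left(h,a \right)} = -9 + h$
$g{\left(I \right)} = \frac{1}{2}$
$U{\left(m,G \right)} = -3 - 5 G$ ($U{\left(m,G \right)} = -3 + \left(-9 + 4\right) G = -3 - 5 G$)
$U{\left(-60,g{\left(\frac{1}{8 - 7} \right)} \right)} + k = \left(-3 - \frac{5}{2}\right) + \frac{357286}{561269} = - \frac{11}{2} + \frac{357286}{561269} = - \frac{5459387}{1122538}$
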